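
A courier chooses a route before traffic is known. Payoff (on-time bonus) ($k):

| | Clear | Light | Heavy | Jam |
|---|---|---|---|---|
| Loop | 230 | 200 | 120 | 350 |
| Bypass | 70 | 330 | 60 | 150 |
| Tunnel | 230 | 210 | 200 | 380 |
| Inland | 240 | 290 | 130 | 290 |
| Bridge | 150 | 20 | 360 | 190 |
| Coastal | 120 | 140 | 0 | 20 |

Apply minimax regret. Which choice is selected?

Column bests: Clear=240, Light=330, Heavy=360, Jam=380.
Loop regrets: 10, 130, 240, 30 → max 240
Bypass regrets: 170, 0, 300, 230 → max 300
Tunnel regrets: 10, 120, 160, 0 → max 160
Inland regrets: 0, 40, 230, 90 → max 230
Bridge regrets: 90, 310, 0, 190 → max 310
Coastal regrets: 120, 190, 360, 360 → max 360
Smallest max regret = 160 → Tunnel.

Tunnel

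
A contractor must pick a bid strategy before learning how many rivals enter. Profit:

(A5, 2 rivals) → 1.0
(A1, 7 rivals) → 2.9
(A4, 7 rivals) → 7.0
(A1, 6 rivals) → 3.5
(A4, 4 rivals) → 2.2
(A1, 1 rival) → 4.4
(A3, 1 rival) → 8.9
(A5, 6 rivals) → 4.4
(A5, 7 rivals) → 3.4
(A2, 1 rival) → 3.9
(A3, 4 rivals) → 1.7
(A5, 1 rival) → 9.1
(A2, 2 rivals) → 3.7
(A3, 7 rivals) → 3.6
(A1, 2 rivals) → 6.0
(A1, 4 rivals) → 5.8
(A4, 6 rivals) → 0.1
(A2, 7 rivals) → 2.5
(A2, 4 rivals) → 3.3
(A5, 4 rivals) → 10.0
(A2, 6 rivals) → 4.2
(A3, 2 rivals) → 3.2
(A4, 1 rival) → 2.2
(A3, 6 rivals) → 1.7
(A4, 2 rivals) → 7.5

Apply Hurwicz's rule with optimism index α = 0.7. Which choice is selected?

A1: 0.7·6.0 + 0.3·2.9 = 5.07
A2: 0.7·4.2 + 0.3·2.5 = 3.69
A3: 0.7·8.9 + 0.3·1.7 = 6.74
A4: 0.7·7.5 + 0.3·0.1 = 5.28
A5: 0.7·10.0 + 0.3·1.0 = 7.3
Highest Hurwicz score = 7.3 → A5.

A5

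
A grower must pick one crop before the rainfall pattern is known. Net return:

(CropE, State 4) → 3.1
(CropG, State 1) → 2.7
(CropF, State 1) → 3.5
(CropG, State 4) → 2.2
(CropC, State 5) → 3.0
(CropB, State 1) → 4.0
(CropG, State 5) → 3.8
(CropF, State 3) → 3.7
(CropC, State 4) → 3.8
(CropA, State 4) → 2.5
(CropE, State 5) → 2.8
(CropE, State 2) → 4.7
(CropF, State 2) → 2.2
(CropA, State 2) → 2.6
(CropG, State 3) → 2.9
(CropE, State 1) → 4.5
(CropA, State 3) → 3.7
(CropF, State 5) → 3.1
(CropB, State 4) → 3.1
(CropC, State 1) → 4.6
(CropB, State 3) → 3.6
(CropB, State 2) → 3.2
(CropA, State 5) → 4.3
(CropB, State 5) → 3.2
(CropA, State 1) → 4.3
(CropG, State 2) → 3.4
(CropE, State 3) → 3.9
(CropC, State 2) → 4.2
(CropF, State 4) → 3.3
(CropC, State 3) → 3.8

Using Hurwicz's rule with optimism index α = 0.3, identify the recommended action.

CropE: 0.3·4.7 + 0.7·2.8 = 3.37
CropB: 0.3·4.0 + 0.7·3.1 = 3.37
CropA: 0.3·4.3 + 0.7·2.5 = 3.04
CropF: 0.3·3.7 + 0.7·2.2 = 2.65
CropC: 0.3·4.6 + 0.7·3.0 = 3.48
CropG: 0.3·3.8 + 0.7·2.2 = 2.68
Highest Hurwicz score = 3.48 → CropC.

CropC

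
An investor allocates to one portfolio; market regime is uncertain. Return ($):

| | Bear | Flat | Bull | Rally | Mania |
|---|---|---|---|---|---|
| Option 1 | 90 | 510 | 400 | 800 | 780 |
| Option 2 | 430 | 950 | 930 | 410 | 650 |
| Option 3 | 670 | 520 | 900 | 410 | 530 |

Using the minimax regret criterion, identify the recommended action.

Option 2

Column bests: Bear=670, Flat=950, Bull=930, Rally=800, Mania=780.
Option 1 regrets: 580, 440, 530, 0, 0 → max 580
Option 2 regrets: 240, 0, 0, 390, 130 → max 390
Option 3 regrets: 0, 430, 30, 390, 250 → max 430
Smallest max regret = 390 → Option 2.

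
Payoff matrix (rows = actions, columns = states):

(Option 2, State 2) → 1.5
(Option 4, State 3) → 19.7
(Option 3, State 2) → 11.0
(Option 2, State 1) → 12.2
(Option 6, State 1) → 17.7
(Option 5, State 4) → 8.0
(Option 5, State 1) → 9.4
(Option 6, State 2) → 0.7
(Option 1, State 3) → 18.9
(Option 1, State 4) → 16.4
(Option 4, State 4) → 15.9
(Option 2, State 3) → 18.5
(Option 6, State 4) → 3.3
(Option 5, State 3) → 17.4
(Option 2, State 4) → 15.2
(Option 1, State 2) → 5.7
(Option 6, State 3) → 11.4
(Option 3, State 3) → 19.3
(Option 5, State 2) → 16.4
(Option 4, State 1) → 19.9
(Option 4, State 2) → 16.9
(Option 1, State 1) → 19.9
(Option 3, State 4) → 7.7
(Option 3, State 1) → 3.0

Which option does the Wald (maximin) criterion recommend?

Option 4

Row minima: Option 1=5.7, Option 2=1.5, Option 3=3.0, Option 4=15.9, Option 5=8.0, Option 6=0.7
Best worst-case = 15.9 → Option 4.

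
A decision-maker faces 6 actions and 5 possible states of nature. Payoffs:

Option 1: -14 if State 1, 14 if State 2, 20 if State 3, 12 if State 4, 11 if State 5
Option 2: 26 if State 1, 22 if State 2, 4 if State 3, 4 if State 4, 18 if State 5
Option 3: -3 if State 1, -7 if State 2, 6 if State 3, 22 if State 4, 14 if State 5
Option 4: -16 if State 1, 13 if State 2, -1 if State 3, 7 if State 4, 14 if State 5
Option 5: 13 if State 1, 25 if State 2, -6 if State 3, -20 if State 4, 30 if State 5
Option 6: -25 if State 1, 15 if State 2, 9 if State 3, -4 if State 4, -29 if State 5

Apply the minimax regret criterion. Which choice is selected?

Column bests: State 1=26, State 2=25, State 3=20, State 4=22, State 5=30.
Option 1 regrets: 40, 11, 0, 10, 19 → max 40
Option 2 regrets: 0, 3, 16, 18, 12 → max 18
Option 3 regrets: 29, 32, 14, 0, 16 → max 32
Option 4 regrets: 42, 12, 21, 15, 16 → max 42
Option 5 regrets: 13, 0, 26, 42, 0 → max 42
Option 6 regrets: 51, 10, 11, 26, 59 → max 59
Smallest max regret = 18 → Option 2.

Option 2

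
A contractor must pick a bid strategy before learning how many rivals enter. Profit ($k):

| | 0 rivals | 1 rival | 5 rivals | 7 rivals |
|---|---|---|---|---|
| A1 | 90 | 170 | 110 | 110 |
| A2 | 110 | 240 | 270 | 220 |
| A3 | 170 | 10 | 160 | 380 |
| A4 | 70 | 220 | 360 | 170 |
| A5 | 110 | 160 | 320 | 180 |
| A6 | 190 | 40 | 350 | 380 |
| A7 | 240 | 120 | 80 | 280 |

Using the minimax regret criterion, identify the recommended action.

Column bests: 0 rivals=240, 1 rival=240, 5 rivals=360, 7 rivals=380.
A1 regrets: 150, 70, 250, 270 → max 270
A2 regrets: 130, 0, 90, 160 → max 160
A3 regrets: 70, 230, 200, 0 → max 230
A4 regrets: 170, 20, 0, 210 → max 210
A5 regrets: 130, 80, 40, 200 → max 200
A6 regrets: 50, 200, 10, 0 → max 200
A7 regrets: 0, 120, 280, 100 → max 280
Smallest max regret = 160 → A2.

A2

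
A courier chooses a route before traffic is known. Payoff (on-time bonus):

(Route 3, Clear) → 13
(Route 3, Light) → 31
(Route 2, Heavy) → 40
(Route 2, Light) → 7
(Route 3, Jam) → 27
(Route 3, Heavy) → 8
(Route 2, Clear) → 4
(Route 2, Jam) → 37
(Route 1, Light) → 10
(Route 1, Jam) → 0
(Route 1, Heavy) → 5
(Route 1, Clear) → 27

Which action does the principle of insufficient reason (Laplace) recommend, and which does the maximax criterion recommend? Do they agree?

laplace → Route 2; maximax → Route 2 (agree)

Row averages: Route 1=10.5, Route 2=22, Route 3=19.75
Highest average = 22 → Route 2.
Row maxima: Route 1=27, Route 2=40, Route 3=31
Best best-case = 40 → Route 2.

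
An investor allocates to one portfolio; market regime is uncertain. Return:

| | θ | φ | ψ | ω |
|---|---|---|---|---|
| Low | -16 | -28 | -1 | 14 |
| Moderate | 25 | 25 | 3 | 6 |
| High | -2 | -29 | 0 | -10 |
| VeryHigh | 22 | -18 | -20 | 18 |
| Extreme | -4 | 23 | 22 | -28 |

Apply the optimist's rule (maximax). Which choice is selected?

Moderate

Row maxima: Low=14, Moderate=25, High=0, VeryHigh=22, Extreme=23
Best best-case = 25 → Moderate.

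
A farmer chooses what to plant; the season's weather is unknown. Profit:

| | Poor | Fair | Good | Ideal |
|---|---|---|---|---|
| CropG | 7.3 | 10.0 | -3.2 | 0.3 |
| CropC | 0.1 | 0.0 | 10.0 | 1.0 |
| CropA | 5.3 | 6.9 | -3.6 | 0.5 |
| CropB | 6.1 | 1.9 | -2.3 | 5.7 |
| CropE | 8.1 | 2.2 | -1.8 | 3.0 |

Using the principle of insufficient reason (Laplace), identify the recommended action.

CropG

Row averages: CropG=3.6, CropC=2.775, CropA=2.275, CropB=2.85, CropE=2.875
Highest average = 3.6 → CropG.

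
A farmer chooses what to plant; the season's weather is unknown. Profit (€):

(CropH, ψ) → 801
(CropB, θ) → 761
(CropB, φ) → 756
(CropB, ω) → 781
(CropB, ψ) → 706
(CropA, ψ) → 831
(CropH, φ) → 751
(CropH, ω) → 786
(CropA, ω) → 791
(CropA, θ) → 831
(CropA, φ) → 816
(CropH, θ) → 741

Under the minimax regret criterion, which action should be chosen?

CropA

Column bests: θ=831, φ=816, ψ=831, ω=791.
CropH regrets: 90, 65, 30, 5 → max 90
CropB regrets: 70, 60, 125, 10 → max 125
CropA regrets: 0, 0, 0, 0 → max 0
Smallest max regret = 0 → CropA.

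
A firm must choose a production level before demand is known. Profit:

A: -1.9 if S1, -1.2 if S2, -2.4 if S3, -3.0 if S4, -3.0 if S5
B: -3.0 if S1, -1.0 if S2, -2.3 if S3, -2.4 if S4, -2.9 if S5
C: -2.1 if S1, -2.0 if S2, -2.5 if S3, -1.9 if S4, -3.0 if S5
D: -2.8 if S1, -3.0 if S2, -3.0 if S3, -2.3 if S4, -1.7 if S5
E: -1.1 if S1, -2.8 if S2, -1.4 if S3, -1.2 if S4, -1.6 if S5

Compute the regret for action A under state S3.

1.0

Best payoff under S3 is -1.4.
Regret = -1.4 − (-2.4) = 1.0.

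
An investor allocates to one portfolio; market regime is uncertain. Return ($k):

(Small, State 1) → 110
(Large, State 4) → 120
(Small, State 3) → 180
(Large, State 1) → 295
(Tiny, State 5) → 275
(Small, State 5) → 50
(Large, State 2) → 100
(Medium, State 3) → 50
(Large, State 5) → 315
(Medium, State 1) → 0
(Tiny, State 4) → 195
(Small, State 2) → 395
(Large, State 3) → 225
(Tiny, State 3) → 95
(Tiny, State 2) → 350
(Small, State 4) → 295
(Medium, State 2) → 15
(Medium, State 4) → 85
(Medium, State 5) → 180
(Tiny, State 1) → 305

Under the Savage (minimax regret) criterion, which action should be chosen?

Tiny

Column bests: State 1=305, State 2=395, State 3=225, State 4=295, State 5=315.
Tiny regrets: 0, 45, 130, 100, 40 → max 130
Small regrets: 195, 0, 45, 0, 265 → max 265
Medium regrets: 305, 380, 175, 210, 135 → max 380
Large regrets: 10, 295, 0, 175, 0 → max 295
Smallest max regret = 130 → Tiny.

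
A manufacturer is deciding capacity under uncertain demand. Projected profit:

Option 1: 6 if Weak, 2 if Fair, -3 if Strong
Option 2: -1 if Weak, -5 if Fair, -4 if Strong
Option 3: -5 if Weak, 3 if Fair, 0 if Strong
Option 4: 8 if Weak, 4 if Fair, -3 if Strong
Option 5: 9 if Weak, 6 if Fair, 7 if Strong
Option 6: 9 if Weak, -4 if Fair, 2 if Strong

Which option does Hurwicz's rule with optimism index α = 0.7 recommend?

Option 5

Option 1: 0.7·6 + 0.3·(-3) = 3.3
Option 2: 0.7·(-1) + 0.3·(-5) = -2.2
Option 3: 0.7·3 + 0.3·(-5) = 0.6
Option 4: 0.7·8 + 0.3·(-3) = 4.7
Option 5: 0.7·9 + 0.3·6 = 8.1
Option 6: 0.7·9 + 0.3·(-4) = 5.1
Highest Hurwicz score = 8.1 → Option 5.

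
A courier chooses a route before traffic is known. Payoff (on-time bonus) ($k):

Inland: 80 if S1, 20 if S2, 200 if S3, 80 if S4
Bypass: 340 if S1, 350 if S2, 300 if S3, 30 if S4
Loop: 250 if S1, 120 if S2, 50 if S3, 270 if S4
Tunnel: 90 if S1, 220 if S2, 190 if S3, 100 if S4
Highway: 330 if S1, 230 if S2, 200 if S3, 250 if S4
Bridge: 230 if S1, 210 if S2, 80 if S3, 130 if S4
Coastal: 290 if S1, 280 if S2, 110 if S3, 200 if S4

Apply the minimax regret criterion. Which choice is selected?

Highway

Column bests: S1=340, S2=350, S3=300, S4=270.
Inland regrets: 260, 330, 100, 190 → max 330
Bypass regrets: 0, 0, 0, 240 → max 240
Loop regrets: 90, 230, 250, 0 → max 250
Tunnel regrets: 250, 130, 110, 170 → max 250
Highway regrets: 10, 120, 100, 20 → max 120
Bridge regrets: 110, 140, 220, 140 → max 220
Coastal regrets: 50, 70, 190, 70 → max 190
Smallest max regret = 120 → Highway.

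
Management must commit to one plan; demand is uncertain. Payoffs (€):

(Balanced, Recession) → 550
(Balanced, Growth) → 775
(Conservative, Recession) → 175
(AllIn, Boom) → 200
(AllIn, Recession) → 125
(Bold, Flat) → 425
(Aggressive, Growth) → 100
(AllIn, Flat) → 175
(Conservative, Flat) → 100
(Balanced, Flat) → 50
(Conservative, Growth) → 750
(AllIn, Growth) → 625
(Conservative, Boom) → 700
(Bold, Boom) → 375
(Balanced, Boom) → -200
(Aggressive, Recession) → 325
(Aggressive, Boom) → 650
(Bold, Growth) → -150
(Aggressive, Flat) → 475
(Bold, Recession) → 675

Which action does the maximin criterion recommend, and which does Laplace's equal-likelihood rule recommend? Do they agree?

maximin → AllIn; laplace → Conservative (disagree)

Row minima: Conservative=100, Balanced=-200, Aggressive=100, Bold=-150, AllIn=125
Best worst-case = 125 → AllIn.
Row averages: Conservative=431.25, Balanced=293.75, Aggressive=387.5, Bold=331.25, AllIn=281.25
Highest average = 431.25 → Conservative.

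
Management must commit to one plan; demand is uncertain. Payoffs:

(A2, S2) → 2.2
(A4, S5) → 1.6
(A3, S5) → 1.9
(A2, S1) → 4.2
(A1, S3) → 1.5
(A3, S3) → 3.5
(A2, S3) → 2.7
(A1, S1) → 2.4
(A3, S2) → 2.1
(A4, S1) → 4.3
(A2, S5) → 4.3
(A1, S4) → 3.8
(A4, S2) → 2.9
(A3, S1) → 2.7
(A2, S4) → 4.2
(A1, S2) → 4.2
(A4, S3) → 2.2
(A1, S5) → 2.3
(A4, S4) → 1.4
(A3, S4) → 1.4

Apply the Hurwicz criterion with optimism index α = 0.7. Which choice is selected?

A2

A1: 0.7·4.2 + 0.3·1.5 = 3.39
A2: 0.7·4.3 + 0.3·2.2 = 3.67
A3: 0.7·3.5 + 0.3·1.4 = 2.87
A4: 0.7·4.3 + 0.3·1.4 = 3.43
Highest Hurwicz score = 3.67 → A2.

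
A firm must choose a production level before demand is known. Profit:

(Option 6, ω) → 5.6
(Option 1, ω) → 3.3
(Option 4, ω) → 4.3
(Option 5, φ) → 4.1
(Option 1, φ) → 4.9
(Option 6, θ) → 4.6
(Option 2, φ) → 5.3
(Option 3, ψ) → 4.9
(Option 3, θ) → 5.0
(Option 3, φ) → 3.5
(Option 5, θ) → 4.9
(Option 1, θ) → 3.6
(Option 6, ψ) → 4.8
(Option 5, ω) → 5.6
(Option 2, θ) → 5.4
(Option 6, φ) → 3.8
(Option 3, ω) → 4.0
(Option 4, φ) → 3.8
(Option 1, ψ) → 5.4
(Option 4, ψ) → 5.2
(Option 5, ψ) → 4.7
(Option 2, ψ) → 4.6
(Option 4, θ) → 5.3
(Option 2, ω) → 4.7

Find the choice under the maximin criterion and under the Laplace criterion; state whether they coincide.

Row minima: Option 1=3.3, Option 2=4.6, Option 3=3.5, Option 4=3.8, Option 5=4.1, Option 6=3.8
Best worst-case = 4.6 → Option 2.
Row averages: Option 1=4.3, Option 2=5, Option 3=4.35, Option 4=4.65, Option 5=4.825, Option 6=4.7
Highest average = 5 → Option 2.

maximin → Option 2; laplace → Option 2 (agree)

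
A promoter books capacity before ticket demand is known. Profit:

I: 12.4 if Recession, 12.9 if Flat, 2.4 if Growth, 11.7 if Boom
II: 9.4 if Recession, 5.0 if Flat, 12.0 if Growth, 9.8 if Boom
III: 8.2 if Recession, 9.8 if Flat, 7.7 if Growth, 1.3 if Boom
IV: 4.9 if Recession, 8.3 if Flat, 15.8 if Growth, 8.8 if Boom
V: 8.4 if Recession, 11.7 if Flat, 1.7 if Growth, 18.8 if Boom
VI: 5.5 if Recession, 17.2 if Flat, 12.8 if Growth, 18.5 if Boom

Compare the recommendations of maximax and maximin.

Row maxima: I=12.9, II=12.0, III=9.8, IV=15.8, V=18.8, VI=18.5
Best best-case = 18.8 → V.
Row minima: I=2.4, II=5.0, III=1.3, IV=4.9, V=1.7, VI=5.5
Best worst-case = 5.5 → VI.

maximax → V; maximin → VI (disagree)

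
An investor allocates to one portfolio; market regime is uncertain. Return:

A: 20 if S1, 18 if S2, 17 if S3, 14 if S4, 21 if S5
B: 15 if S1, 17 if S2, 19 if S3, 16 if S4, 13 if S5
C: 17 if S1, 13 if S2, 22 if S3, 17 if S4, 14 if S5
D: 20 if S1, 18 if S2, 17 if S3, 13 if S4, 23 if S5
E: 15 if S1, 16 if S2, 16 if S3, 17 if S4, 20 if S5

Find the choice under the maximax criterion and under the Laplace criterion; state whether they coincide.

Row maxima: A=21, B=19, C=22, D=23, E=20
Best best-case = 23 → D.
Row averages: A=18, B=16, C=16.6, D=18.2, E=16.8
Highest average = 18.2 → D.

maximax → D; laplace → D (agree)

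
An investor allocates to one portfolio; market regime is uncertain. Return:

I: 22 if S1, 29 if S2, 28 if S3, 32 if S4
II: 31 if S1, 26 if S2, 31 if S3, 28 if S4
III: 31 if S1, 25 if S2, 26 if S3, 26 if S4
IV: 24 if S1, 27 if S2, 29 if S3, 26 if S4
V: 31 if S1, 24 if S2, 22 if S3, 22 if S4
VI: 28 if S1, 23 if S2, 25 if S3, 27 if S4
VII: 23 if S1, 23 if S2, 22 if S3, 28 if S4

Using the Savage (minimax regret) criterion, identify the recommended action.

Column bests: S1=31, S2=29, S3=31, S4=32.
I regrets: 9, 0, 3, 0 → max 9
II regrets: 0, 3, 0, 4 → max 4
III regrets: 0, 4, 5, 6 → max 6
IV regrets: 7, 2, 2, 6 → max 7
V regrets: 0, 5, 9, 10 → max 10
VI regrets: 3, 6, 6, 5 → max 6
VII regrets: 8, 6, 9, 4 → max 9
Smallest max regret = 4 → II.

II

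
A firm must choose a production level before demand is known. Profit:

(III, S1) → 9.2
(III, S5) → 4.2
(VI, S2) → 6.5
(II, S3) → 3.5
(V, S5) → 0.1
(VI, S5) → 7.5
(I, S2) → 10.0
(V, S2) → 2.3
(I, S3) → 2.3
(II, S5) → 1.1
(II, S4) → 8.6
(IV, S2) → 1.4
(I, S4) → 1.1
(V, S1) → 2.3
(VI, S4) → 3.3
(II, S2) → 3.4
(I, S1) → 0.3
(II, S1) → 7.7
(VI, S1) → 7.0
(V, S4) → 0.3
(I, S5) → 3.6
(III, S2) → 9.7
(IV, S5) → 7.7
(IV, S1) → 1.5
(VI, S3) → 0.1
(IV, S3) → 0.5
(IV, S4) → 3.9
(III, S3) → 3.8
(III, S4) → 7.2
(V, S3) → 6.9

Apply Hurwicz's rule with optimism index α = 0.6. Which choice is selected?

I: 0.6·10.0 + 0.4·0.3 = 6.12
II: 0.6·8.6 + 0.4·1.1 = 5.6
III: 0.6·9.7 + 0.4·3.8 = 7.34
IV: 0.6·7.7 + 0.4·0.5 = 4.82
V: 0.6·6.9 + 0.4·0.1 = 4.18
VI: 0.6·7.5 + 0.4·0.1 = 4.54
Highest Hurwicz score = 7.34 → III.

III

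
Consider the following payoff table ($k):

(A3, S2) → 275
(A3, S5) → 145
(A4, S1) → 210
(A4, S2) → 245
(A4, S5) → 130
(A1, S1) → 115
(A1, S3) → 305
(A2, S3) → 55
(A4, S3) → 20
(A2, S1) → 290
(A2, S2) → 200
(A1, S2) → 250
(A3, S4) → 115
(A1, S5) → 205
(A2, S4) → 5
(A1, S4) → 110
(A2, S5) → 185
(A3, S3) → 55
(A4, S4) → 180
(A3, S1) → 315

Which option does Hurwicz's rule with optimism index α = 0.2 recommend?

A1: 0.2·305 + 0.8·110 = 149
A2: 0.2·290 + 0.8·5 = 62
A3: 0.2·315 + 0.8·55 = 107
A4: 0.2·245 + 0.8·20 = 65
Highest Hurwicz score = 149 → A1.

A1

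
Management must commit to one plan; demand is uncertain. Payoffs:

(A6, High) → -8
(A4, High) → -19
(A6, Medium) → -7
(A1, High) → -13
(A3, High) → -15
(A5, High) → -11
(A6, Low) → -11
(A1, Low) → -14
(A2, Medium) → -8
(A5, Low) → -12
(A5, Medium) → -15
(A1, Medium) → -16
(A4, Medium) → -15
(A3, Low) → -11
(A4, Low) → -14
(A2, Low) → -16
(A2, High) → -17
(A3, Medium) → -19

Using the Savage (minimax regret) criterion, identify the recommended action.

A6

Column bests: Low=-11, Medium=-7, High=-8.
A1 regrets: 3, 9, 5 → max 9
A2 regrets: 5, 1, 9 → max 9
A3 regrets: 0, 12, 7 → max 12
A4 regrets: 3, 8, 11 → max 11
A5 regrets: 1, 8, 3 → max 8
A6 regrets: 0, 0, 0 → max 0
Smallest max regret = 0 → A6.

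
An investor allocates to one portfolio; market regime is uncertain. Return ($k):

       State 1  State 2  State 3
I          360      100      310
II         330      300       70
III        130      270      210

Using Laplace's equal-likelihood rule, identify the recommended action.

I

Row averages: I=770/3, II=700/3, III=610/3
Highest average = 770/3 → I.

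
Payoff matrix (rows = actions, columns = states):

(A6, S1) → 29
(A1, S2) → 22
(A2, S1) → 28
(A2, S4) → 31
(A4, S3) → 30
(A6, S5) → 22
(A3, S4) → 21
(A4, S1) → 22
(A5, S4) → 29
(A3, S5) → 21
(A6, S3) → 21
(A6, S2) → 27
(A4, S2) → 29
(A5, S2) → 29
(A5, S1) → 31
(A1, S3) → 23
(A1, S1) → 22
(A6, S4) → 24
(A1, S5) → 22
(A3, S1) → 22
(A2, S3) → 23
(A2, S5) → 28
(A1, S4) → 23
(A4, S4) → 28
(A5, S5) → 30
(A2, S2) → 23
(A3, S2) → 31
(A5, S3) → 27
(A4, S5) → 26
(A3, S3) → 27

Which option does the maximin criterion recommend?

Row minima: A1=22, A2=23, A3=21, A4=22, A5=27, A6=21
Best worst-case = 27 → A5.

A5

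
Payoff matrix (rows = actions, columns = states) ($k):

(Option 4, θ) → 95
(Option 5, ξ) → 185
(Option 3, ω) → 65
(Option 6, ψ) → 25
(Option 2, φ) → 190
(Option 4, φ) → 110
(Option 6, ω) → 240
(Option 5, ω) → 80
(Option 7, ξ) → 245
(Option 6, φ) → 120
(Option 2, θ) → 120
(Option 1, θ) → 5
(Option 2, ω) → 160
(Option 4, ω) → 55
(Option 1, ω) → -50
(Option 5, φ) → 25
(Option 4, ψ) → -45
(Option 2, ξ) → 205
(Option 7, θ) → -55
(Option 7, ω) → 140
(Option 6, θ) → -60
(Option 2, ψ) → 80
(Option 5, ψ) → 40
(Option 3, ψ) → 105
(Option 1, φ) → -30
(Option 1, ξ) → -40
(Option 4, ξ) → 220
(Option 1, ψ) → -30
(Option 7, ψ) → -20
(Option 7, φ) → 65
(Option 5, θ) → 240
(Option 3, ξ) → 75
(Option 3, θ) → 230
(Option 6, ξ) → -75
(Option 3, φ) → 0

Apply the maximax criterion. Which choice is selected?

Row maxima: Option 1=5, Option 2=205, Option 3=230, Option 4=220, Option 5=240, Option 6=240, Option 7=245
Best best-case = 245 → Option 7.

Option 7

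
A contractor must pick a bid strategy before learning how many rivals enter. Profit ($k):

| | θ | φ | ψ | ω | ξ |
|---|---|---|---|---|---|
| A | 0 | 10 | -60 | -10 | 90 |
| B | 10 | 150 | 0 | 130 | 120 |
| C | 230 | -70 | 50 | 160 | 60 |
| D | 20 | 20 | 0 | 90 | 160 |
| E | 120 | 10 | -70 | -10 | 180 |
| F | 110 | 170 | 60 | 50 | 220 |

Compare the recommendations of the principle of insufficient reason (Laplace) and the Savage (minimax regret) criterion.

Row averages: A=6, B=82, C=86, D=58, E=46, F=122
Highest average = 122 → F.
Column bests: θ=230, φ=170, ψ=60, ω=160, ξ=220.
A regrets: 230, 160, 120, 170, 130 → max 230
B regrets: 220, 20, 60, 30, 100 → max 220
C regrets: 0, 240, 10, 0, 160 → max 240
D regrets: 210, 150, 60, 70, 60 → max 210
E regrets: 110, 160, 130, 170, 40 → max 170
F regrets: 120, 0, 0, 110, 0 → max 120
Smallest max regret = 120 → F.

laplace → F; minimax regret → F (agree)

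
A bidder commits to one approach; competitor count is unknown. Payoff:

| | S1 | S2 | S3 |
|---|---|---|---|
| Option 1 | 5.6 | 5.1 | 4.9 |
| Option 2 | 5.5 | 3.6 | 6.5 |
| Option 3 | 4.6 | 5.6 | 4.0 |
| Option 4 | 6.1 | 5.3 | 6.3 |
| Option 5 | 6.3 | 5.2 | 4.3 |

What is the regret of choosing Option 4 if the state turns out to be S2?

Best payoff under S2 is 5.6.
Regret = 5.6 − 5.3 = 0.3.

0.3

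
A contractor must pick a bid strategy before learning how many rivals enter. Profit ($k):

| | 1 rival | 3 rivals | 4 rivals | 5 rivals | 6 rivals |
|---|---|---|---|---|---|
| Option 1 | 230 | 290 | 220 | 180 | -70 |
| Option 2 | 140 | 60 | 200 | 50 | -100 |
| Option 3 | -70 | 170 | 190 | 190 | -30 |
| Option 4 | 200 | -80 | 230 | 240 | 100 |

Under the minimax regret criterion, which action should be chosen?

Column bests: 1 rival=230, 3 rivals=290, 4 rivals=230, 5 rivals=240, 6 rivals=100.
Option 1 regrets: 0, 0, 10, 60, 170 → max 170
Option 2 regrets: 90, 230, 30, 190, 200 → max 230
Option 3 regrets: 300, 120, 40, 50, 130 → max 300
Option 4 regrets: 30, 370, 0, 0, 0 → max 370
Smallest max regret = 170 → Option 1.

Option 1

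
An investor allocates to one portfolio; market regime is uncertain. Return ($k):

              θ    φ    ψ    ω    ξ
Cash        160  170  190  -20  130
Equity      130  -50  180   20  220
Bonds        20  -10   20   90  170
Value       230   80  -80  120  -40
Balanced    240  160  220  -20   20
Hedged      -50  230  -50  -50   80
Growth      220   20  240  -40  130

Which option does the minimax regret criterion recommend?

Cash

Column bests: θ=240, φ=230, ψ=240, ω=120, ξ=220.
Cash regrets: 80, 60, 50, 140, 90 → max 140
Equity regrets: 110, 280, 60, 100, 0 → max 280
Bonds regrets: 220, 240, 220, 30, 50 → max 240
Value regrets: 10, 150, 320, 0, 260 → max 320
Balanced regrets: 0, 70, 20, 140, 200 → max 200
Hedged regrets: 290, 0, 290, 170, 140 → max 290
Growth regrets: 20, 210, 0, 160, 90 → max 210
Smallest max regret = 140 → Cash.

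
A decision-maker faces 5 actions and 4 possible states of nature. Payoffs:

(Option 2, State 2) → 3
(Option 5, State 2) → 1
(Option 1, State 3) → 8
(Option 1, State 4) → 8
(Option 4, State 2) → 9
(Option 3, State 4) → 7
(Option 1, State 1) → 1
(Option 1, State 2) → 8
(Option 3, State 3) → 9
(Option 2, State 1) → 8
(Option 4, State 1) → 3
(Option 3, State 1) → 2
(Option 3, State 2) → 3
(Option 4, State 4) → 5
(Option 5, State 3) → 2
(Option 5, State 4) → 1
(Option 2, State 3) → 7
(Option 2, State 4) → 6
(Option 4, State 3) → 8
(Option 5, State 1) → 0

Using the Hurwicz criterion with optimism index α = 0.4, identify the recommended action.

Option 4

Option 1: 0.4·8 + 0.6·1 = 3.8
Option 2: 0.4·8 + 0.6·3 = 5
Option 3: 0.4·9 + 0.6·2 = 4.8
Option 4: 0.4·9 + 0.6·3 = 5.4
Option 5: 0.4·2 + 0.6·0 = 0.8
Highest Hurwicz score = 5.4 → Option 4.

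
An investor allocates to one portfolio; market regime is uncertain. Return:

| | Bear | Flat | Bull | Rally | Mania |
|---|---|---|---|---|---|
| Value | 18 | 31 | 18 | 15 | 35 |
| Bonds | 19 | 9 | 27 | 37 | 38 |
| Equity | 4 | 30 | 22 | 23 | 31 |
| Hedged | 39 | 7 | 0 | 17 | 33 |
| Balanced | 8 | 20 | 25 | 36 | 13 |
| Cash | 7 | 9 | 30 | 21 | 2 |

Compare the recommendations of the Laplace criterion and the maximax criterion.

laplace → Bonds; maximax → Hedged (disagree)

Row averages: Value=23.4, Bonds=26, Equity=22, Hedged=19.2, Balanced=20.4, Cash=13.8
Highest average = 26 → Bonds.
Row maxima: Value=35, Bonds=38, Equity=31, Hedged=39, Balanced=36, Cash=30
Best best-case = 39 → Hedged.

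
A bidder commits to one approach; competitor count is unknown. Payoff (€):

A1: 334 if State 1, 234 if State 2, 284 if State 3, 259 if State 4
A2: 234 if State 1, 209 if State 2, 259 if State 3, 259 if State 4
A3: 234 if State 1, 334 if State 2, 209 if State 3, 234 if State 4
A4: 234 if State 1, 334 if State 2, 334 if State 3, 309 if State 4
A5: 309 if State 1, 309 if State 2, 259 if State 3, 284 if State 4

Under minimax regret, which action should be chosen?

Column bests: State 1=334, State 2=334, State 3=334, State 4=309.
A1 regrets: 0, 100, 50, 50 → max 100
A2 regrets: 100, 125, 75, 50 → max 125
A3 regrets: 100, 0, 125, 75 → max 125
A4 regrets: 100, 0, 0, 0 → max 100
A5 regrets: 25, 25, 75, 25 → max 75
Smallest max regret = 75 → A5.

A5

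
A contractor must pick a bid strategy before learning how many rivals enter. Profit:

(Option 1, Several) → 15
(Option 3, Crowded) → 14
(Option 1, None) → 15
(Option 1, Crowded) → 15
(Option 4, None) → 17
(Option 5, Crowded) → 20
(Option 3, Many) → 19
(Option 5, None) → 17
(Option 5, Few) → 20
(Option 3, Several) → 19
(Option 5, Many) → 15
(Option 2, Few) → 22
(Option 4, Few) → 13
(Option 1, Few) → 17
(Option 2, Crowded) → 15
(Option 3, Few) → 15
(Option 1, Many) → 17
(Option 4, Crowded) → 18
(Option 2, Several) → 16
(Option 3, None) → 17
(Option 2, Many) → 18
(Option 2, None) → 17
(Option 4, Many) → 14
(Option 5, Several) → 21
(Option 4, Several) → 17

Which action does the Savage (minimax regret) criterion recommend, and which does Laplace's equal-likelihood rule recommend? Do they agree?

Column bests: None=17, Few=22, Several=21, Many=19, Crowded=20.
Option 1 regrets: 2, 5, 6, 2, 5 → max 6
Option 2 regrets: 0, 0, 5, 1, 5 → max 5
Option 3 regrets: 0, 7, 2, 0, 6 → max 7
Option 4 regrets: 0, 9, 4, 5, 2 → max 9
Option 5 regrets: 0, 2, 0, 4, 0 → max 4
Smallest max regret = 4 → Option 5.
Row averages: Option 1=15.8, Option 2=17.6, Option 3=16.8, Option 4=15.8, Option 5=18.6
Highest average = 18.6 → Option 5.

minimax regret → Option 5; laplace → Option 5 (agree)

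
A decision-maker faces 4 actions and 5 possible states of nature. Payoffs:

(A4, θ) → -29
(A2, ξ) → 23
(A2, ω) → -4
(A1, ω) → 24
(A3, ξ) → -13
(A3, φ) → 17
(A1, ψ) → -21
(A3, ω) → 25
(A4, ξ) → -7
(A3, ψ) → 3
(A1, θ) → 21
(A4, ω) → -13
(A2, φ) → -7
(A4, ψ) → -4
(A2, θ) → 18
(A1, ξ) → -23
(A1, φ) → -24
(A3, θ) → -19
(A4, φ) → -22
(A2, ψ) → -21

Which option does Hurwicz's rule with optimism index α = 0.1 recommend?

A3

A1: 0.1·24 + 0.9·(-24) = -19.2
A2: 0.1·23 + 0.9·(-21) = -16.6
A3: 0.1·25 + 0.9·(-19) = -14.6
A4: 0.1·(-4) + 0.9·(-29) = -26.5
Highest Hurwicz score = -14.6 → A3.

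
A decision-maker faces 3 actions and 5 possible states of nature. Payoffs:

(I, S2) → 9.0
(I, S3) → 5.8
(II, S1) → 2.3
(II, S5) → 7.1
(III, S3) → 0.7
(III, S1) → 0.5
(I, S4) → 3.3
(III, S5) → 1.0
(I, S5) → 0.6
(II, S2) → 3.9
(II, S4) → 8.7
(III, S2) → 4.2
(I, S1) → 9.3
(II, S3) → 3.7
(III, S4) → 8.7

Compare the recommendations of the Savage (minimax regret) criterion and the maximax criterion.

minimax regret → I; maximax → I (agree)

Column bests: S1=9.3, S2=9.0, S3=5.8, S4=8.7, S5=7.1.
I regrets: 0.0, 0.0, 0.0, 5.4, 6.5 → max 6.5
II regrets: 7.0, 5.1, 2.1, 0.0, 0.0 → max 7.0
III regrets: 8.8, 4.8, 5.1, 0.0, 6.1 → max 8.8
Smallest max regret = 6.5 → I.
Row maxima: I=9.3, II=8.7, III=8.7
Best best-case = 9.3 → I.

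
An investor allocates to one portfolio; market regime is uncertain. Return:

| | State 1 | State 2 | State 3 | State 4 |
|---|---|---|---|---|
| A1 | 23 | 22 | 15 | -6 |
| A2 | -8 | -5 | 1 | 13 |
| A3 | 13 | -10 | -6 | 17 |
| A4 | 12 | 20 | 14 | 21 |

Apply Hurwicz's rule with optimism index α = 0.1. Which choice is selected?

A4

A1: 0.1·23 + 0.9·(-6) = -3.1
A2: 0.1·13 + 0.9·(-8) = -5.9
A3: 0.1·17 + 0.9·(-10) = -7.3
A4: 0.1·21 + 0.9·12 = 12.9
Highest Hurwicz score = 12.9 → A4.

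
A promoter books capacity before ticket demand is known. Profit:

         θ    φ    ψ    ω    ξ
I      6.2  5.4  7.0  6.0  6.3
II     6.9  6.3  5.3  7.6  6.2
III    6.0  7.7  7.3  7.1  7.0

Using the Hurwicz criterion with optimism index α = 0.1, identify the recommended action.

I: 0.1·7.0 + 0.9·5.4 = 5.56
II: 0.1·7.6 + 0.9·5.3 = 5.53
III: 0.1·7.7 + 0.9·6.0 = 6.17
Highest Hurwicz score = 6.17 → III.

III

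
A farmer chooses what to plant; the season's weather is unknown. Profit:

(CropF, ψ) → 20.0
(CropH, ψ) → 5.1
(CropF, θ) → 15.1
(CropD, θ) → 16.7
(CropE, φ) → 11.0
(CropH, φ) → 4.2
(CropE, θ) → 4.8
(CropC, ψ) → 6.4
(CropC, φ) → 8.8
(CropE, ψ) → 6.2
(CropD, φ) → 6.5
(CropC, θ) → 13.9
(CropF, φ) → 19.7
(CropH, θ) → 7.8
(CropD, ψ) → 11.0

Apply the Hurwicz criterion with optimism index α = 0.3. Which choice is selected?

CropF

CropC: 0.3·13.9 + 0.7·6.4 = 8.65
CropD: 0.3·16.7 + 0.7·6.5 = 9.56
CropF: 0.3·20.0 + 0.7·15.1 = 16.57
CropE: 0.3·11.0 + 0.7·4.8 = 6.66
CropH: 0.3·7.8 + 0.7·4.2 = 5.28
Highest Hurwicz score = 16.57 → CropF.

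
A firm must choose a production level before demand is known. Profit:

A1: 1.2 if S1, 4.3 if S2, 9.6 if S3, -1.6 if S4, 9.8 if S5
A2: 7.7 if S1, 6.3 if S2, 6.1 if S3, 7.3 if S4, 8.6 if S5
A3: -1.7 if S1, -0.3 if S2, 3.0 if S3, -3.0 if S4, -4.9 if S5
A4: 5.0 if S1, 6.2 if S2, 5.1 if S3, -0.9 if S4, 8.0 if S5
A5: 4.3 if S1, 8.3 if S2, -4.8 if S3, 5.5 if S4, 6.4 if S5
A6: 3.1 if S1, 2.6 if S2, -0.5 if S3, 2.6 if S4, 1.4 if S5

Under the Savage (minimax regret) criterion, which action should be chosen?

Column bests: S1=7.7, S2=8.3, S3=9.6, S4=7.3, S5=9.8.
A1 regrets: 6.5, 4.0, 0.0, 8.9, 0.0 → max 8.9
A2 regrets: 0.0, 2.0, 3.5, 0.0, 1.2 → max 3.5
A3 regrets: 9.4, 8.6, 6.6, 10.3, 14.7 → max 14.7
A4 regrets: 2.7, 2.1, 4.5, 8.2, 1.8 → max 8.2
A5 regrets: 3.4, 0.0, 14.4, 1.8, 3.4 → max 14.4
A6 regrets: 4.6, 5.7, 10.1, 4.7, 8.4 → max 10.1
Smallest max regret = 3.5 → A2.

A2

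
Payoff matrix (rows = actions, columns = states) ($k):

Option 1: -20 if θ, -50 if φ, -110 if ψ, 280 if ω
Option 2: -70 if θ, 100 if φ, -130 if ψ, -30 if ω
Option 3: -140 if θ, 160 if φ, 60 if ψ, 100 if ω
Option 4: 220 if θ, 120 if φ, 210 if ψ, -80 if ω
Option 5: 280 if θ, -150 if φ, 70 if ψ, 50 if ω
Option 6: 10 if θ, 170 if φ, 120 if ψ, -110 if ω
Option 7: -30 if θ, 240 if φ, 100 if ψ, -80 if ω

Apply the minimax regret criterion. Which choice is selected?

Option 1

Column bests: θ=280, φ=240, ψ=210, ω=280.
Option 1 regrets: 300, 290, 320, 0 → max 320
Option 2 regrets: 350, 140, 340, 310 → max 350
Option 3 regrets: 420, 80, 150, 180 → max 420
Option 4 regrets: 60, 120, 0, 360 → max 360
Option 5 regrets: 0, 390, 140, 230 → max 390
Option 6 regrets: 270, 70, 90, 390 → max 390
Option 7 regrets: 310, 0, 110, 360 → max 360
Smallest max regret = 320 → Option 1.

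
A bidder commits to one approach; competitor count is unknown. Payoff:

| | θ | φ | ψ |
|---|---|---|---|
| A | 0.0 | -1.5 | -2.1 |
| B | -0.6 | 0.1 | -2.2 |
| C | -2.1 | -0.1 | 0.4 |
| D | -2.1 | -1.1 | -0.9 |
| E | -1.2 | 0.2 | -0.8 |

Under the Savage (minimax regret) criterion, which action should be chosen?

Column bests: θ=0.0, φ=0.2, ψ=0.4.
A regrets: 0.0, 1.7, 2.5 → max 2.5
B regrets: 0.6, 0.1, 2.6 → max 2.6
C regrets: 2.1, 0.3, 0.0 → max 2.1
D regrets: 2.1, 1.3, 1.3 → max 2.1
E regrets: 1.2, 0.0, 1.2 → max 1.2
Smallest max regret = 1.2 → E.

E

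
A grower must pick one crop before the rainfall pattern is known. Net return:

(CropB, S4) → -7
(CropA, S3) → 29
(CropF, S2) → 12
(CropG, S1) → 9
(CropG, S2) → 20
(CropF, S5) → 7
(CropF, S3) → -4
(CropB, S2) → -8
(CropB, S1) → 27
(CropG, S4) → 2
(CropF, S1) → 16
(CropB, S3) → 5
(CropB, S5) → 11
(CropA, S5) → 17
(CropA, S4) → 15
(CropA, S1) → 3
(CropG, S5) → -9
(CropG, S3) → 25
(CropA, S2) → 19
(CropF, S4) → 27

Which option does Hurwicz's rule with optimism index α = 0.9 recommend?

CropB: 0.9·27 + 0.1·(-8) = 23.5
CropF: 0.9·27 + 0.1·(-4) = 23.9
CropA: 0.9·29 + 0.1·3 = 26.4
CropG: 0.9·25 + 0.1·(-9) = 21.6
Highest Hurwicz score = 26.4 → CropA.

CropA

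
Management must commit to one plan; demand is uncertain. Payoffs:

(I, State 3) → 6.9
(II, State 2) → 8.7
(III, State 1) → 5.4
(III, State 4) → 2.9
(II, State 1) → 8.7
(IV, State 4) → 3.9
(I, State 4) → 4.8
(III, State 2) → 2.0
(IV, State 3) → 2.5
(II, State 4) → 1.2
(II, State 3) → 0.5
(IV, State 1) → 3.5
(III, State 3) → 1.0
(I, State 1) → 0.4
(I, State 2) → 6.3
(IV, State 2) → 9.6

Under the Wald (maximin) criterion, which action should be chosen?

Row minima: I=0.4, II=0.5, III=1.0, IV=2.5
Best worst-case = 2.5 → IV.

IV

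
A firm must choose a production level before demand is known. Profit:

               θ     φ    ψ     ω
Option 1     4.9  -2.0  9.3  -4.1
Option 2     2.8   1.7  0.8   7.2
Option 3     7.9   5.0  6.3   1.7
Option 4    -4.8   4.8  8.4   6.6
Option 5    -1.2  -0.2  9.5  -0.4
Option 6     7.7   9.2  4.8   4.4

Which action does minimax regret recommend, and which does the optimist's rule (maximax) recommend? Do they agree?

Column bests: θ=7.9, φ=9.2, ψ=9.5, ω=7.2.
Option 1 regrets: 3.0, 11.2, 0.2, 11.3 → max 11.3
Option 2 regrets: 5.1, 7.5, 8.7, 0.0 → max 8.7
Option 3 regrets: 0.0, 4.2, 3.2, 5.5 → max 5.5
Option 4 regrets: 12.7, 4.4, 1.1, 0.6 → max 12.7
Option 5 regrets: 9.1, 9.4, 0.0, 7.6 → max 9.4
Option 6 regrets: 0.2, 0.0, 4.7, 2.8 → max 4.7
Smallest max regret = 4.7 → Option 6.
Row maxima: Option 1=9.3, Option 2=7.2, Option 3=7.9, Option 4=8.4, Option 5=9.5, Option 6=9.2
Best best-case = 9.5 → Option 5.

minimax regret → Option 6; maximax → Option 5 (disagree)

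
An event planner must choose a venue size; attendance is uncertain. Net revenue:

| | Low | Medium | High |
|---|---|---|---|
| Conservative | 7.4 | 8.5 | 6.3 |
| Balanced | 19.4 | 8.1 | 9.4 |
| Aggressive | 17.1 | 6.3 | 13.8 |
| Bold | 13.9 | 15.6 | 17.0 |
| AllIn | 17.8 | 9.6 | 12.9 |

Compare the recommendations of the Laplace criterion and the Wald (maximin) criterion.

laplace → Bold; maximin → Bold (agree)

Row averages: Conservative=7.4, Balanced=12.3, Aggressive=12.4, Bold=15.5, AllIn=403/30
Highest average = 15.5 → Bold.
Row minima: Conservative=6.3, Balanced=8.1, Aggressive=6.3, Bold=13.9, AllIn=9.6
Best worst-case = 13.9 → Bold.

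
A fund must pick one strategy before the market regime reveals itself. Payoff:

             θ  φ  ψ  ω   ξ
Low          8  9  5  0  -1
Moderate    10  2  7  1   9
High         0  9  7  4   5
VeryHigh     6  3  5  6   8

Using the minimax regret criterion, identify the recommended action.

VeryHigh

Column bests: θ=10, φ=9, ψ=7, ω=6, ξ=9.
Low regrets: 2, 0, 2, 6, 10 → max 10
Moderate regrets: 0, 7, 0, 5, 0 → max 7
High regrets: 10, 0, 0, 2, 4 → max 10
VeryHigh regrets: 4, 6, 2, 0, 1 → max 6
Smallest max regret = 6 → VeryHigh.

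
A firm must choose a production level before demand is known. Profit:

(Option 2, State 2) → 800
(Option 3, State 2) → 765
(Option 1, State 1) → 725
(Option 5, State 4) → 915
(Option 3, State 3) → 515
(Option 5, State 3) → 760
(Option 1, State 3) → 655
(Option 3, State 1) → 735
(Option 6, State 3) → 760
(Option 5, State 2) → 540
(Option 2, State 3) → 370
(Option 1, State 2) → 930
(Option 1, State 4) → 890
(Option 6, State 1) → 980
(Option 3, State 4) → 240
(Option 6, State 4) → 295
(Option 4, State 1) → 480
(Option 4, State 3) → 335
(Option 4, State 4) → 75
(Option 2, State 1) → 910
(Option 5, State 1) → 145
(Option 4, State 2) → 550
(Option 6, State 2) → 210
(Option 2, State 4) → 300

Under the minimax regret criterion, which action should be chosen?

Column bests: State 1=980, State 2=930, State 3=760, State 4=915.
Option 1 regrets: 255, 0, 105, 25 → max 255
Option 2 regrets: 70, 130, 390, 615 → max 615
Option 3 regrets: 245, 165, 245, 675 → max 675
Option 4 regrets: 500, 380, 425, 840 → max 840
Option 5 regrets: 835, 390, 0, 0 → max 835
Option 6 regrets: 0, 720, 0, 620 → max 720
Smallest max regret = 255 → Option 1.

Option 1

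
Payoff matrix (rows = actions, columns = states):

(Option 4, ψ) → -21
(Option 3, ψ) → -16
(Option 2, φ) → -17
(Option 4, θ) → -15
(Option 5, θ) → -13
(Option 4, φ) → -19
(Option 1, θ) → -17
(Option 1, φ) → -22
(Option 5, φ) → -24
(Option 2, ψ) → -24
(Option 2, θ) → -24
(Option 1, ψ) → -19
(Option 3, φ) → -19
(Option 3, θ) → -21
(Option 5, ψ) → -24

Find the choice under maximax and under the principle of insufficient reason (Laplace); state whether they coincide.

Row maxima: Option 1=-17, Option 2=-17, Option 3=-16, Option 4=-15, Option 5=-13
Best best-case = -13 → Option 5.
Row averages: Option 1=-58/3, Option 2=-65/3, Option 3=-56/3, Option 4=-55/3, Option 5=-61/3
Highest average = -55/3 → Option 4.

maximax → Option 5; laplace → Option 4 (disagree)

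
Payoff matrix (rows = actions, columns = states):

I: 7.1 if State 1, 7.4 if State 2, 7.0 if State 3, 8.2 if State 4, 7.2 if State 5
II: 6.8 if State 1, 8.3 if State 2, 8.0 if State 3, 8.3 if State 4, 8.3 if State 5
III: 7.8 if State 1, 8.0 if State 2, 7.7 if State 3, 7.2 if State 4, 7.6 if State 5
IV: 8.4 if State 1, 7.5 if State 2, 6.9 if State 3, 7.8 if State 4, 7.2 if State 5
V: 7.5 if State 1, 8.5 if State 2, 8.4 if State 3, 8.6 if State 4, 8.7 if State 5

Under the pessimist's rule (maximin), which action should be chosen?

V

Row minima: I=7.0, II=6.8, III=7.2, IV=6.9, V=7.5
Best worst-case = 7.5 → V.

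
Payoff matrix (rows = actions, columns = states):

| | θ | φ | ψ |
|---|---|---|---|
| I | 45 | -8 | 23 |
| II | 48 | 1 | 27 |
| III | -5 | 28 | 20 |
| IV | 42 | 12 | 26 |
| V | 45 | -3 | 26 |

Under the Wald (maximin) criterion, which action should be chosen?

Row minima: I=-8, II=1, III=-5, IV=12, V=-3
Best worst-case = 12 → IV.

IV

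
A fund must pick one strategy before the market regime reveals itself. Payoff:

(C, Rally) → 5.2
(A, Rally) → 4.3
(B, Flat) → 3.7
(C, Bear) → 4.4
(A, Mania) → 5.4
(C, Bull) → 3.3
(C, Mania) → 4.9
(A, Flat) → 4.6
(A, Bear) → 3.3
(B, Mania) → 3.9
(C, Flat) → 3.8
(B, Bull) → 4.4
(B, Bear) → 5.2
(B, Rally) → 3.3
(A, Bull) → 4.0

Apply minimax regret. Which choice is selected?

Column bests: Bear=5.2, Flat=4.6, Bull=4.4, Rally=5.2, Mania=5.4.
A regrets: 1.9, 0.0, 0.4, 0.9, 0.0 → max 1.9
B regrets: 0.0, 0.9, 0.0, 1.9, 1.5 → max 1.9
C regrets: 0.8, 0.8, 1.1, 0.0, 0.5 → max 1.1
Smallest max regret = 1.1 → C.

C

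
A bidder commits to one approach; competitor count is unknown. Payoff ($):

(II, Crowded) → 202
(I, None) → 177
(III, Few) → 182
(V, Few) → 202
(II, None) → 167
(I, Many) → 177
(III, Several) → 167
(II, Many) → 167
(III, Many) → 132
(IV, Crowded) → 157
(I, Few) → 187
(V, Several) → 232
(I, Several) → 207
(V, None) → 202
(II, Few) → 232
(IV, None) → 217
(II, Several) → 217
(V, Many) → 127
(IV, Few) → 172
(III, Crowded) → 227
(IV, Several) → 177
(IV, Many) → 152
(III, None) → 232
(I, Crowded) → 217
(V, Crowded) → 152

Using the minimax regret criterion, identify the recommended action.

Column bests: None=232, Few=232, Several=232, Many=177, Crowded=227.
I regrets: 55, 45, 25, 0, 10 → max 55
II regrets: 65, 0, 15, 10, 25 → max 65
III regrets: 0, 50, 65, 45, 0 → max 65
IV regrets: 15, 60, 55, 25, 70 → max 70
V regrets: 30, 30, 0, 50, 75 → max 75
Smallest max regret = 55 → I.

I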